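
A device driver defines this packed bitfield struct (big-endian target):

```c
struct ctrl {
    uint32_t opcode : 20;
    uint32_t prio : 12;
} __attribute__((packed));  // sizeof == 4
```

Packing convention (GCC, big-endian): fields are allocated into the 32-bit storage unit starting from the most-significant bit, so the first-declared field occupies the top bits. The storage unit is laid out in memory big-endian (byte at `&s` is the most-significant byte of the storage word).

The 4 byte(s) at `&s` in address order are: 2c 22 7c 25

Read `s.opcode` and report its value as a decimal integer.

180775

[0]=0x2c [1]=0x22 [2]=0x7c [3]=0x25 (big-endian) → word 0x2c227c25
opcode [12+:20] = (word>>12) & 0xfffff = 180775  ←
prio [0+:12] = (word>>0) & 0xfff = 3109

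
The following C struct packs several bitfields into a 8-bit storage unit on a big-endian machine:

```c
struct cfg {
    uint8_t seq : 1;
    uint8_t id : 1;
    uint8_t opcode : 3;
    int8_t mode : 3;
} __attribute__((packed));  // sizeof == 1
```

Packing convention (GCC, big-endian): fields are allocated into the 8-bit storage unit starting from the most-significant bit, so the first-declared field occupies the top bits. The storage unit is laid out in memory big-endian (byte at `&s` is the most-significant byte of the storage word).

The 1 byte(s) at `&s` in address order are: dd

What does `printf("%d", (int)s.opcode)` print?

[0]=0xdd (big-endian) → word 0xdd
seq [7+:1] = (word>>7) & 0x1 = 1
id [6+:1] = (word>>6) & 0x1 = 1
opcode [3+:3] = (word>>3) & 0x7 = 3  ←
mode [0+:3] = (word>>0) & 0x7 = 5

3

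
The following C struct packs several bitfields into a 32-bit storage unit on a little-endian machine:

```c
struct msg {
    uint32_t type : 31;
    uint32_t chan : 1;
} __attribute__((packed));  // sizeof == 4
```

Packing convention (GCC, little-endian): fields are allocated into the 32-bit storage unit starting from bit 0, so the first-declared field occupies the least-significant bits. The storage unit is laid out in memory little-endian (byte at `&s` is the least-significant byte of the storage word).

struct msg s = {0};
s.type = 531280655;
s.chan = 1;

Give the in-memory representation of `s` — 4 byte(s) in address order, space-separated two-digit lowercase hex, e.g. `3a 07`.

[0+:31] type=531280655 & 0x7fffffff = 0x1faab30f; word=0x1faab30f
[31+:1] chan=1 & 0x1 = 0x1; word=0x9faab30f
word = 0x9faab30f → little-endian bytes:
  [0]=0x0f  [1]=0xb3  [2]=0xaa  [3]=0x9f

0f b3 aa 9f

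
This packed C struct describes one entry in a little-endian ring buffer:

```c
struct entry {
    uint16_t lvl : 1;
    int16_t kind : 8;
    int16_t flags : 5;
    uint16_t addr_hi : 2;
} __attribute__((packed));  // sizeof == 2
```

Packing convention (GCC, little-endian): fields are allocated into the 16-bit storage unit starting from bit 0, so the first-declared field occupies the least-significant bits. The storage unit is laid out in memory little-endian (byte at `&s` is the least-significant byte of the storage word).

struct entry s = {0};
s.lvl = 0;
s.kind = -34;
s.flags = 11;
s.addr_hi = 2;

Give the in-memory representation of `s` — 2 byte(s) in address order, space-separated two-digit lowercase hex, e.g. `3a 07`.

[0+:1] lvl=0 & 0x1 = 0x0; word=0x0000
[1+:8] kind=-34 & 0xff = 0xde; word=0x01bc
[9+:5] flags=11 & 0x1f = 0xb; word=0x17bc
[14+:2] addr_hi=2 & 0x3 = 0x2; word=0x97bc
word = 0x97bc → little-endian bytes:
  [0]=0xbc  [1]=0x97

bc 97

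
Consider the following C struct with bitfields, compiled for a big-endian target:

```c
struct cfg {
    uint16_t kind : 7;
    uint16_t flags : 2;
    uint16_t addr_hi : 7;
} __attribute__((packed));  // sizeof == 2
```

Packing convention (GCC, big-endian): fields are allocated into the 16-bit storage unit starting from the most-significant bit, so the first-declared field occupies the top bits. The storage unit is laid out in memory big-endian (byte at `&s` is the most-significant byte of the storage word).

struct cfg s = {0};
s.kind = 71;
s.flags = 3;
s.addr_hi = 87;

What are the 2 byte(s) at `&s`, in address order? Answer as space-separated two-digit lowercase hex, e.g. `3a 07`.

[9+:7] kind=71 & 0x7f = 0x47; word=0x8e00
[7+:2] flags=3 & 0x3 = 0x3; word=0x8f80
[0+:7] addr_hi=87 & 0x7f = 0x57; word=0x8fd7
word = 0x8fd7 → big-endian bytes:
  [0]=0x8f  [1]=0xd7

8f d7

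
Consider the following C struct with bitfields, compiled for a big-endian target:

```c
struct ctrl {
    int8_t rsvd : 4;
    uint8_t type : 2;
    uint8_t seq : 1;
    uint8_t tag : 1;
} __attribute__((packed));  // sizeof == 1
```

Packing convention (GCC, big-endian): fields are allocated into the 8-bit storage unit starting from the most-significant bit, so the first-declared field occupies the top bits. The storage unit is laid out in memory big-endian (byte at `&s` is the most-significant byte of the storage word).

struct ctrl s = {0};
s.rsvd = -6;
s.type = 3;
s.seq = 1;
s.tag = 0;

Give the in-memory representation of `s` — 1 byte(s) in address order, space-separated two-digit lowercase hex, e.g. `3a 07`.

ae

[4+:4] rsvd=-6 & 0xf = 0xa; word=0xa0
[2+:2] type=3 & 0x3 = 0x3; word=0xac
[1+:1] seq=1 & 0x1 = 0x1; word=0xae
[0+:1] tag=0 & 0x1 = 0x0; word=0xae
word = 0xae → big-endian bytes:
  [0]=0xae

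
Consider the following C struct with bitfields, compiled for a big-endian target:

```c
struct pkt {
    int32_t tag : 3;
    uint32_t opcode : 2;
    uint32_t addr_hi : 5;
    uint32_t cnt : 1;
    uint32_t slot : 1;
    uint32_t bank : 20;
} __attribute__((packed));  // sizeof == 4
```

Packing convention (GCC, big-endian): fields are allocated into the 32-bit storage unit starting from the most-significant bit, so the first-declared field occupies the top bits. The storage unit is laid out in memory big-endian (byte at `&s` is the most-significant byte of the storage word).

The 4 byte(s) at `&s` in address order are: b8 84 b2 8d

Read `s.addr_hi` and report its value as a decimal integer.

2

[0]=0xb8 [1]=0x84 [2]=0xb2 [3]=0x8d (big-endian) → word 0xb884b28d
tag [29+:3] = (word>>29) & 0x7 = 5
opcode [27+:2] = (word>>27) & 0x3 = 3
addr_hi [22+:5] = (word>>22) & 0x1f = 2  ←
cnt [21+:1] = (word>>21) & 0x1 = 0
slot [20+:1] = (word>>20) & 0x1 = 0
bank [0+:20] = (word>>0) & 0xfffff = 307853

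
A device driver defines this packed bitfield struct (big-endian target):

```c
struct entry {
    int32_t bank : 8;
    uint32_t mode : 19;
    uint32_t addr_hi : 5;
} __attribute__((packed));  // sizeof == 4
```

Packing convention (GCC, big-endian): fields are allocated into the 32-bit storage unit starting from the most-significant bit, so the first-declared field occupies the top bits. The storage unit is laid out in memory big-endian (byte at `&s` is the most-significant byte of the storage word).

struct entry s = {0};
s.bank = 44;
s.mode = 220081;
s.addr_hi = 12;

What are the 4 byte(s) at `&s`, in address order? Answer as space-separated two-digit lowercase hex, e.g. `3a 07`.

bank (8b) val=44 bits=0x2c at bit 24: 0x2c000000
mode (19b) val=220081 bits=0x35bb1 at bit 5: 0x2c6b7620
addr_hi (5b) val=12 bits=0xc at bit 0: 0x2c6b762c
word = 0x2c6b762c → big-endian bytes:
  [0]=0x2c  [1]=0x6b  [2]=0x76  [3]=0x2c

2c 6b 76 2c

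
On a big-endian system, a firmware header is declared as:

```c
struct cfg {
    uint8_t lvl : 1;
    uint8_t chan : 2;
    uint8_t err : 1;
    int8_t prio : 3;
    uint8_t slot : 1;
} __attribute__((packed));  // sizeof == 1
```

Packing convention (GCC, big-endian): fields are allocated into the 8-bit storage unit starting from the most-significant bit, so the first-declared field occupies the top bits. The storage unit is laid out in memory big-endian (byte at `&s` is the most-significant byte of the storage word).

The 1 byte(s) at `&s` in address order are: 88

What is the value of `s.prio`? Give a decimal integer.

-4

[0]=0x88 (big-endian) → word 0x88
lvl [7+:1] = (word>>7) & 0x1 = 1
chan [5+:2] = (word>>5) & 0x3 = 0
err [4+:1] = (word>>4) & 0x1 = 0
prio [1+:3] = (word>>1) & 0x7 = 4  ←
slot [0+:1] = (word>>0) & 0x1 = 0
prio signed 3b, MSB=1: 4 - 8 = -4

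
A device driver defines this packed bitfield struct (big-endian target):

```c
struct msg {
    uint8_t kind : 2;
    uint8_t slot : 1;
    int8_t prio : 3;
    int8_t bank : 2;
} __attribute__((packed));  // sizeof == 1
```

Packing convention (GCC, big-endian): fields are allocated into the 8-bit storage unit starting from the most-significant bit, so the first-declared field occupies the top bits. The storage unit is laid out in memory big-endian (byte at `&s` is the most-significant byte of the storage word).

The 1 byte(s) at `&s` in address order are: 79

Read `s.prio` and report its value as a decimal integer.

[0]=0x79 (big-endian) → word 0x79
kind:2 @ bit 6 → (0x79>>6)&0x3 = 0x1
slot:1 @ bit 5 → (0x79>>5)&0x1 = 0x1
prio:3 @ bit 2 → (0x79>>2)&0x7 = 0x6  ←
bank:2 @ bit 0 → (0x79>>0)&0x3 = 0x1
prio signed 3b, MSB=1: 6 - 8 = -2

-2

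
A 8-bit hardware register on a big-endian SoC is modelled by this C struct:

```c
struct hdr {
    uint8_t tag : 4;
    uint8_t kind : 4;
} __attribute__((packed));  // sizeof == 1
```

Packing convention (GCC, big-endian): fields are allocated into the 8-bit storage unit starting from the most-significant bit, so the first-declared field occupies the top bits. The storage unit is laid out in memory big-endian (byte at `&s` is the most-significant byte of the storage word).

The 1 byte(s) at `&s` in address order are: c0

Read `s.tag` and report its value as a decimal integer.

12

[0]=0xc0 (big-endian) → word 0xc0
tag:4 @ bit 4 → (0xc0>>4)&0xf = 0xc  ←
kind:4 @ bit 0 → (0xc0>>0)&0xf = 0x0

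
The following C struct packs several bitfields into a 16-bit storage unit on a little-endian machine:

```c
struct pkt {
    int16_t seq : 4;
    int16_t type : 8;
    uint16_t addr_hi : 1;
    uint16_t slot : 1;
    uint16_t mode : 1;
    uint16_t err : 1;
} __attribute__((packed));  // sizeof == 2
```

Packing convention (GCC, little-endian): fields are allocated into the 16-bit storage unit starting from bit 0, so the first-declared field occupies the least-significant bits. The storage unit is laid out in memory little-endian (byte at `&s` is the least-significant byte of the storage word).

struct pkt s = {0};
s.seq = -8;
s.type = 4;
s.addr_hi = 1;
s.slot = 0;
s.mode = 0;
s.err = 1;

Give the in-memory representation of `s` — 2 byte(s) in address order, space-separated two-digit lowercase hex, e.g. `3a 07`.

seq (4b) val=-8 bits=0x8 at bit 0: 0x0008
type (8b) val=4 bits=0x4 at bit 4: 0x0048
addr_hi (1b) val=1 bits=0x1 at bit 12: 0x1048
slot (1b) val=0 bits=0x0 at bit 13: 0x1048
mode (1b) val=0 bits=0x0 at bit 14: 0x1048
err (1b) val=1 bits=0x1 at bit 15: 0x9048
word = 0x9048 → little-endian bytes:
  [0]=0x48  [1]=0x90

48 90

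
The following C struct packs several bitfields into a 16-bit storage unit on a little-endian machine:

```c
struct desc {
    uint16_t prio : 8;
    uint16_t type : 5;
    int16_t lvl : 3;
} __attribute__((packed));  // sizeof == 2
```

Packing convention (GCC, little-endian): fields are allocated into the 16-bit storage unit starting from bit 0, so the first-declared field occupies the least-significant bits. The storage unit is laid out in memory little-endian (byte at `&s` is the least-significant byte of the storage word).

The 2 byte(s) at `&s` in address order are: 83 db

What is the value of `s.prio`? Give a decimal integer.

[0]=0x83 [1]=0xdb (little-endian) → word 0xdb83
prio:8 @ bit 0 → (0xdb83>>0)&0xff = 0x83  ←
type:5 @ bit 8 → (0xdb83>>8)&0x1f = 0x1b
lvl:3 @ bit 13 → (0xdb83>>13)&0x7 = 0x6

131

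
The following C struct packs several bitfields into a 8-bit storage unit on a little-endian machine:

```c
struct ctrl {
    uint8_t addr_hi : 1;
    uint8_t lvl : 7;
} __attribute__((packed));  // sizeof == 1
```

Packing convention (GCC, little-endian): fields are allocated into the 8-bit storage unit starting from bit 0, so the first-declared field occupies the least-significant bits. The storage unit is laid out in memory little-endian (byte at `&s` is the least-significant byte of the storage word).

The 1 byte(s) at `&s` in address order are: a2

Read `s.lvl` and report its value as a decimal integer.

81

[0]=0xa2 (little-endian) → word 0xa2
addr_hi [0+:1] = (word>>0) & 0x1 = 0
lvl [1+:7] = (word>>1) & 0x7f = 81  ←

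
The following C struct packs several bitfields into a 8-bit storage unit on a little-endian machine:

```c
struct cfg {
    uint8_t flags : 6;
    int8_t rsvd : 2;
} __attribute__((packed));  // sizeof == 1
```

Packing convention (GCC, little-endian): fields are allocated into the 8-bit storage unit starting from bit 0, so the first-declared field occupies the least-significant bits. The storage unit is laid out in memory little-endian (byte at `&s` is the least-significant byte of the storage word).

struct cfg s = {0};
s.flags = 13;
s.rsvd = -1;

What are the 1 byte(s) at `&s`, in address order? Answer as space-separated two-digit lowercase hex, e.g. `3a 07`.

flags (6b) val=13 bits=0xd at bit 0: 0x0d
rsvd (2b) val=-1 bits=0x3 at bit 6: 0xcd
word = 0xcd → little-endian bytes:
  [0]=0xcd

cd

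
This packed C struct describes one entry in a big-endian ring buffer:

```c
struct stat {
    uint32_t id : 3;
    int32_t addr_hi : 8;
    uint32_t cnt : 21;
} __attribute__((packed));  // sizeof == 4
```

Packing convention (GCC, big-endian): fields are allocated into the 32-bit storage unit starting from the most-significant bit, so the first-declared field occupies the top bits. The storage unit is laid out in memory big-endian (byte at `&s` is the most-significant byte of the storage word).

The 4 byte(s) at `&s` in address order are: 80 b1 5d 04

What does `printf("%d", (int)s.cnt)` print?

1137924

[0]=0x80 [1]=0xb1 [2]=0x5d [3]=0x04 (big-endian) → word 0x80b15d04
id:3 @ bit 29 → (0x80b15d04>>29)&0x7 = 0x4
addr_hi:8 @ bit 21 → (0x80b15d04>>21)&0xff = 0x5
cnt:21 @ bit 0 → (0x80b15d04>>0)&0x1fffff = 0x115d04  ←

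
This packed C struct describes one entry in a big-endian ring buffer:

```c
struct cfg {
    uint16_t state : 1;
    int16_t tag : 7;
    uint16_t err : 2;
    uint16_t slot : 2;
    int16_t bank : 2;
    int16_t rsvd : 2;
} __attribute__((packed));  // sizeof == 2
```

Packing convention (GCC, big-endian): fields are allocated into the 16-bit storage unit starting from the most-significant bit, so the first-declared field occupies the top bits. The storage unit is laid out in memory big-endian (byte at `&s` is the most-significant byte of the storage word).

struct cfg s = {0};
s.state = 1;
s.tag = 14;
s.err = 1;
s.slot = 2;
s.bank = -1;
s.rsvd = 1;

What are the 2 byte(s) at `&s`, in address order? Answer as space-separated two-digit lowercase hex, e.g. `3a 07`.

8e 6d

[15+:1] state=1 & 0x1 = 0x1; word=0x8000
[8+:7] tag=14 & 0x7f = 0xe; word=0x8e00
[6+:2] err=1 & 0x3 = 0x1; word=0x8e40
[4+:2] slot=2 & 0x3 = 0x2; word=0x8e60
[2+:2] bank=-1 & 0x3 = 0x3; word=0x8e6c
[0+:2] rsvd=1 & 0x3 = 0x1; word=0x8e6d
word = 0x8e6d → big-endian bytes:
  [0]=0x8e  [1]=0x6d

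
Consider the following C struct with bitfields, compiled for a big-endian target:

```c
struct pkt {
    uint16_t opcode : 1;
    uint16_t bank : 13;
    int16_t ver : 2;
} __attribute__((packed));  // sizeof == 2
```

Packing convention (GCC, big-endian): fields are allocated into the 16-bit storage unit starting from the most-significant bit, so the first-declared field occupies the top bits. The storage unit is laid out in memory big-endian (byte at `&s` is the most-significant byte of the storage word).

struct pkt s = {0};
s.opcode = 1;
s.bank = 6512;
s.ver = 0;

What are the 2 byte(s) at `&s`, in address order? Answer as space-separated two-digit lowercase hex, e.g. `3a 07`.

e5 c0

opcode (1b) val=1 bits=0x1 at bit 15: 0x8000
bank (13b) val=6512 bits=0x1970 at bit 2: 0xe5c0
ver (2b) val=0 bits=0x0 at bit 0: 0xe5c0
word = 0xe5c0 → big-endian bytes:
  [0]=0xe5  [1]=0xc0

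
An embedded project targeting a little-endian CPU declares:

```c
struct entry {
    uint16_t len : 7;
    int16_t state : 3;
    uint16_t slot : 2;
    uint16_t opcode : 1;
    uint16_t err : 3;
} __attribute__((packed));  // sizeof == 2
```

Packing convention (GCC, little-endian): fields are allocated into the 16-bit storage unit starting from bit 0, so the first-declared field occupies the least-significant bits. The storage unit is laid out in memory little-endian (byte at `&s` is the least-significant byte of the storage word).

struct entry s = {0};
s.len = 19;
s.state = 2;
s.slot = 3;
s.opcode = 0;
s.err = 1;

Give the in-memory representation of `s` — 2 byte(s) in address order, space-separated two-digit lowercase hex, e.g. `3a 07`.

13 2d

len (7b) val=19 bits=0x13 at bit 0: 0x0013
state (3b) val=2 bits=0x2 at bit 7: 0x0113
slot (2b) val=3 bits=0x3 at bit 10: 0x0d13
opcode (1b) val=0 bits=0x0 at bit 12: 0x0d13
err (3b) val=1 bits=0x1 at bit 13: 0x2d13
word = 0x2d13 → little-endian bytes:
  [0]=0x13  [1]=0x2d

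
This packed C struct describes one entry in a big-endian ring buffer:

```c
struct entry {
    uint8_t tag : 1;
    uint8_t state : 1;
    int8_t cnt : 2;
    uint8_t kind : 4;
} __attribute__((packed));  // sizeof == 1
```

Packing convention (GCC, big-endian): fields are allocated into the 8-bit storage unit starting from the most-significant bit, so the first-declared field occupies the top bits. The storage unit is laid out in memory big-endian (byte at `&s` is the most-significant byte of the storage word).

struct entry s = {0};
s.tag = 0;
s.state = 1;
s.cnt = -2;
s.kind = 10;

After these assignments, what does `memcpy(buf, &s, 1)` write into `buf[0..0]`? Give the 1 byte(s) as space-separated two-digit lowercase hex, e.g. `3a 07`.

tag (1b) val=0 bits=0x0 at bit 7: 0x00
state (1b) val=1 bits=0x1 at bit 6: 0x40
cnt (2b) val=-2 bits=0x2 at bit 4: 0x60
kind (4b) val=10 bits=0xa at bit 0: 0x6a
word = 0x6a → big-endian bytes:
  [0]=0x6a

6a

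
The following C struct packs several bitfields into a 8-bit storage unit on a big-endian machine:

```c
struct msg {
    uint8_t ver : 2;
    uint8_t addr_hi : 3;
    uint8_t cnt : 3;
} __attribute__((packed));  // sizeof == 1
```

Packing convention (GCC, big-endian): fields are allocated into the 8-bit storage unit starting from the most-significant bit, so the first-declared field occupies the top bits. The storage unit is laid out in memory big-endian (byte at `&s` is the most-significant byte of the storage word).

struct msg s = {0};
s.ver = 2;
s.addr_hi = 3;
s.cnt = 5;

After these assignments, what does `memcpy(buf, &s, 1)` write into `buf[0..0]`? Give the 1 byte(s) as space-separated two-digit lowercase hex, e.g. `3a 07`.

9d

[6+:2] ver=2 & 0x3 = 0x2; word=0x80
[3+:3] addr_hi=3 & 0x7 = 0x3; word=0x98
[0+:3] cnt=5 & 0x7 = 0x5; word=0x9d
word = 0x9d → big-endian bytes:
  [0]=0x9d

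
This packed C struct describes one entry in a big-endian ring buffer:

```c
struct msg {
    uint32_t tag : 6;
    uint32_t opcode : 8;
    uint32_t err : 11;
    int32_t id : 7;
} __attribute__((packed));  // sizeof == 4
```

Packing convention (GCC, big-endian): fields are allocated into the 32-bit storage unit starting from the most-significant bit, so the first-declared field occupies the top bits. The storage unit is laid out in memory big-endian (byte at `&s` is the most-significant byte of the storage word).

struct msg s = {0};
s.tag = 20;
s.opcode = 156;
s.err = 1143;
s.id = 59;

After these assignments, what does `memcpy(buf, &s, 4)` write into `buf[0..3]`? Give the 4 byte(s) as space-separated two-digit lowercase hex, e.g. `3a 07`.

52 72 3b bb

tag:6 = 20 → 0x14 << 26 → word 0x50000000
opcode:8 = 156 → 0x9c << 18 → word 0x52700000
err:11 = 1143 → 0x477 << 7 → word 0x52723b80
id:7 = 59 → 0x3b << 0 → word 0x52723bbb
word = 0x52723bbb → big-endian bytes:
  [0]=0x52  [1]=0x72  [2]=0x3b  [3]=0xbb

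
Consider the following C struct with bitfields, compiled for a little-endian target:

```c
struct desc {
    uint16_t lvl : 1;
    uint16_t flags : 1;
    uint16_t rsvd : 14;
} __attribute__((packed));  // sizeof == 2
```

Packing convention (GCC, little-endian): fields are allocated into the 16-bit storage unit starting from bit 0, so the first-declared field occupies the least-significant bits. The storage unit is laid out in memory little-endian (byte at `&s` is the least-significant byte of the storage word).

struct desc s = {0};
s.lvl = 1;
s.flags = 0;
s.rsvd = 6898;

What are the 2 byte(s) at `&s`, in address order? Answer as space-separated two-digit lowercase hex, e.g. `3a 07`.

c9 6b

lvl (1b) val=1 bits=0x1 at bit 0: 0x0001
flags (1b) val=0 bits=0x0 at bit 1: 0x0001
rsvd (14b) val=6898 bits=0x1af2 at bit 2: 0x6bc9
word = 0x6bc9 → little-endian bytes:
  [0]=0xc9  [1]=0x6b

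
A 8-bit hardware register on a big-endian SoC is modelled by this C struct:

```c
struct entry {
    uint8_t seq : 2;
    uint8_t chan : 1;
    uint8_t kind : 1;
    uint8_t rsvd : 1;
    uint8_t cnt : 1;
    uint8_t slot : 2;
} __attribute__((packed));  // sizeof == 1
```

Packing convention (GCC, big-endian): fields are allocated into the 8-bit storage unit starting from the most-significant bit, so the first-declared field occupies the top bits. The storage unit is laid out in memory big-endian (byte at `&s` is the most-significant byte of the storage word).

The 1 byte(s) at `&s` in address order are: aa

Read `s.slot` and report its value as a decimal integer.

[0]=0xaa (big-endian) → word 0xaa
seq:2 @ bit 6 → (0xaa>>6)&0x3 = 0x2
chan:1 @ bit 5 → (0xaa>>5)&0x1 = 0x1
kind:1 @ bit 4 → (0xaa>>4)&0x1 = 0x0
rsvd:1 @ bit 3 → (0xaa>>3)&0x1 = 0x1
cnt:1 @ bit 2 → (0xaa>>2)&0x1 = 0x0
slot:2 @ bit 0 → (0xaa>>0)&0x3 = 0x2  ←

2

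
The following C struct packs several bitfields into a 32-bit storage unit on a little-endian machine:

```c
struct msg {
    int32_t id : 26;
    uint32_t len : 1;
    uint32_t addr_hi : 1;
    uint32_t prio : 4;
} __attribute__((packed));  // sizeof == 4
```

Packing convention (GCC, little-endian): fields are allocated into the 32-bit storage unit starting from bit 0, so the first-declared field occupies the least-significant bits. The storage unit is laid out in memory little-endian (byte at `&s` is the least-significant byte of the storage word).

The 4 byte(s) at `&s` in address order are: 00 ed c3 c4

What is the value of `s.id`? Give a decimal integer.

12840192

[0]=0x00 [1]=0xed [2]=0xc3 [3]=0xc4 (little-endian) → word 0xc4c3ed00
id [0+:26] = (word>>0) & 0x3ffffff = 12840192  ←
len [26+:1] = (word>>26) & 0x1 = 1
addr_hi [27+:1] = (word>>27) & 0x1 = 0
prio [28+:4] = (word>>28) & 0xf = 12
id signed 26b, MSB=0: value = 12840192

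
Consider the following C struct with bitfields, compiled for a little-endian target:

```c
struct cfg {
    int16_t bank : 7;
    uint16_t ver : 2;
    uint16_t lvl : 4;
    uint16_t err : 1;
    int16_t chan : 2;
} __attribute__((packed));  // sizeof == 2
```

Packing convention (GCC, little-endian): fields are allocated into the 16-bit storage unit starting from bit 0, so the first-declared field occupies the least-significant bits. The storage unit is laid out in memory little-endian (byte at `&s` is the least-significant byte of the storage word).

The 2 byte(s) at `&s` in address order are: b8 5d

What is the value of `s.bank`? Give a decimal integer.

[0]=0xb8 [1]=0x5d (little-endian) → word 0x5db8
bank:7 @ bit 0 → (0x5db8>>0)&0x7f = 0x38  ←
ver:2 @ bit 7 → (0x5db8>>7)&0x3 = 0x3
lvl:4 @ bit 9 → (0x5db8>>9)&0xf = 0xe
err:1 @ bit 13 → (0x5db8>>13)&0x1 = 0x0
chan:2 @ bit 14 → (0x5db8>>14)&0x3 = 0x1
bank signed 7b, MSB=0: value = 56

56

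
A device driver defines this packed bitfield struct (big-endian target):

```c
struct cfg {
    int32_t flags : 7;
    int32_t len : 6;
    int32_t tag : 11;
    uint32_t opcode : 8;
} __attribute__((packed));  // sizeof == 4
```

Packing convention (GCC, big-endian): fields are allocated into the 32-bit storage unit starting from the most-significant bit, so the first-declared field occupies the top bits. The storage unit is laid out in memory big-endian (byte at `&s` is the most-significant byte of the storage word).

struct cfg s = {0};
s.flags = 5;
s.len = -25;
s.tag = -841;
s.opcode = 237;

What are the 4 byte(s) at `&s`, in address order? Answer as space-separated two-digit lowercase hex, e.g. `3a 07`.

[25+:7] flags=5 & 0x7f = 0x5; word=0x0a000000
[19+:6] len=-25 & 0x3f = 0x27; word=0x0b380000
[8+:11] tag=-841 & 0x7ff = 0x4b7; word=0x0b3cb700
[0+:8] opcode=237 & 0xff = 0xed; word=0x0b3cb7ed
word = 0x0b3cb7ed → big-endian bytes:
  [0]=0x0b  [1]=0x3c  [2]=0xb7  [3]=0xed

0b 3c b7 ed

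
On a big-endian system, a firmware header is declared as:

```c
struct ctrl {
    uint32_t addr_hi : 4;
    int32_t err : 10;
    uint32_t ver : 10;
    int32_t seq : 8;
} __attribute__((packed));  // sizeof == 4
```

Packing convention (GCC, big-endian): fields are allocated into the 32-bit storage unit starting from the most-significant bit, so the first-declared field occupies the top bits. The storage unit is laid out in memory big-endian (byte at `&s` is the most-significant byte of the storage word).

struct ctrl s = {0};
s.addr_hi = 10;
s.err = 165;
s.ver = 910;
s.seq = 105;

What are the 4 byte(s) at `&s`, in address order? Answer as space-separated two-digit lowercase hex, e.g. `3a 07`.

a2 97 8e 69

addr_hi:4 = 10 → 0xa << 28 → word 0xa0000000
err:10 = 165 → 0xa5 << 18 → word 0xa2940000
ver:10 = 910 → 0x38e << 8 → word 0xa2978e00
seq:8 = 105 → 0x69 << 0 → word 0xa2978e69
word = 0xa2978e69 → big-endian bytes:
  [0]=0xa2  [1]=0x97  [2]=0x8e  [3]=0x69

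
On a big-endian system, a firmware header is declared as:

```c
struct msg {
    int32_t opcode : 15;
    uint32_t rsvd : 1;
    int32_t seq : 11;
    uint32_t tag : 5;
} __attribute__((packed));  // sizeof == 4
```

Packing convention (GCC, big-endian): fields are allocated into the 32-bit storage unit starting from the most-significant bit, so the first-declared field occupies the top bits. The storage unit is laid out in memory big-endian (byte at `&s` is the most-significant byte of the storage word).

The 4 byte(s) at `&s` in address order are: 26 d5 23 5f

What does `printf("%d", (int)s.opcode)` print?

4970

[0]=0x26 [1]=0xd5 [2]=0x23 [3]=0x5f (big-endian) → word 0x26d5235f
opcode [17+:15] = (word>>17) & 0x7fff = 4970  ←
rsvd [16+:1] = (word>>16) & 0x1 = 1
seq [5+:11] = (word>>5) & 0x7ff = 282
tag [0+:5] = (word>>0) & 0x1f = 31
opcode signed 15b, MSB=0: value = 4970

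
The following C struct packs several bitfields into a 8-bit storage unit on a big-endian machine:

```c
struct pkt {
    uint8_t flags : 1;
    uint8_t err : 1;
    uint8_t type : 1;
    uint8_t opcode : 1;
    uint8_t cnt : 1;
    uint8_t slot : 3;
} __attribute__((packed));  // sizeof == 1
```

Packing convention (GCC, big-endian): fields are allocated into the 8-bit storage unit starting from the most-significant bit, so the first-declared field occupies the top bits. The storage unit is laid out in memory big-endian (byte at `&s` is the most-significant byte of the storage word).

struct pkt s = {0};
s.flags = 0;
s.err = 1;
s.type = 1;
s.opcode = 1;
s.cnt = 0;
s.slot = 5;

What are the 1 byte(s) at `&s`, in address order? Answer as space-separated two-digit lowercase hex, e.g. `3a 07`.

[7+:1] flags=0 & 0x1 = 0x0; word=0x00
[6+:1] err=1 & 0x1 = 0x1; word=0x40
[5+:1] type=1 & 0x1 = 0x1; word=0x60
[4+:1] opcode=1 & 0x1 = 0x1; word=0x70
[3+:1] cnt=0 & 0x1 = 0x0; word=0x70
[0+:3] slot=5 & 0x7 = 0x5; word=0x75
word = 0x75 → big-endian bytes:
  [0]=0x75

75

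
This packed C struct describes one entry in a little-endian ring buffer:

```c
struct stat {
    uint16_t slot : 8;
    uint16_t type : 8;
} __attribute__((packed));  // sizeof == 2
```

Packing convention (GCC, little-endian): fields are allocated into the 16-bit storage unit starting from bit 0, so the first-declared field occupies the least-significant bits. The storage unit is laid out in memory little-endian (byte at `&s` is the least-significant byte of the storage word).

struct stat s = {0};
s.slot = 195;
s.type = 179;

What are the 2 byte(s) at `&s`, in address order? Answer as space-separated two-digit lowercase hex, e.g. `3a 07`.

c3 b3

[0+:8] slot=195 & 0xff = 0xc3; word=0x00c3
[8+:8] type=179 & 0xff = 0xb3; word=0xb3c3
word = 0xb3c3 → little-endian bytes:
  [0]=0xc3  [1]=0xb3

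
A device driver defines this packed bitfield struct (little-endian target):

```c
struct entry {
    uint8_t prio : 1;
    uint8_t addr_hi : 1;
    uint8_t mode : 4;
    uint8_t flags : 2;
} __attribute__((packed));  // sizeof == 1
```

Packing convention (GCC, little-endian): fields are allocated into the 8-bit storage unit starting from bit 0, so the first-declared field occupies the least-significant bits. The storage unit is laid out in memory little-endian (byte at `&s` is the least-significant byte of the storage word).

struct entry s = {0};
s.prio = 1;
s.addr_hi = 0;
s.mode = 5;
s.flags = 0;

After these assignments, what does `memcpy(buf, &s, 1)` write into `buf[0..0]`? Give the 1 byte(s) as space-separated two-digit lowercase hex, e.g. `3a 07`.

prio:1 = 1 → 0x1 << 0 → word 0x01
addr_hi:1 = 0 → 0x0 << 1 → word 0x01
mode:4 = 5 → 0x5 << 2 → word 0x15
flags:2 = 0 → 0x0 << 6 → word 0x15
word = 0x15 → little-endian bytes:
  [0]=0x15

15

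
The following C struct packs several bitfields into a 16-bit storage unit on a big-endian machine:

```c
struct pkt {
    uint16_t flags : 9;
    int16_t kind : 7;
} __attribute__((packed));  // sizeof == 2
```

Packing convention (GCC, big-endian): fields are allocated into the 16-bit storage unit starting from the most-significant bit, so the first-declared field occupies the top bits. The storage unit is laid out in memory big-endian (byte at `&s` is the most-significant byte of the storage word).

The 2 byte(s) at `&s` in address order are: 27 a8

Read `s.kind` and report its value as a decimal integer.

40

[0]=0x27 [1]=0xa8 (big-endian) → word 0x27a8
flags [7+:9] = (word>>7) & 0x1ff = 79
kind [0+:7] = (word>>0) & 0x7f = 40  ←
kind signed 7b, MSB=0: value = 40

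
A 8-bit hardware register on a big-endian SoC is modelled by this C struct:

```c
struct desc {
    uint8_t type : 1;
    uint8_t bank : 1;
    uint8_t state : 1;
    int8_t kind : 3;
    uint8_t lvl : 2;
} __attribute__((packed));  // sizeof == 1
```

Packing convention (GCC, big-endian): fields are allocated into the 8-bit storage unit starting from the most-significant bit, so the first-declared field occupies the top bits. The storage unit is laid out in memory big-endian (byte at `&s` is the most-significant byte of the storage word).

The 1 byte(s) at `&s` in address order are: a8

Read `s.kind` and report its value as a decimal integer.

2

[0]=0xa8 (big-endian) → word 0xa8
type:1 @ bit 7 → (0xa8>>7)&0x1 = 0x1
bank:1 @ bit 6 → (0xa8>>6)&0x1 = 0x0
state:1 @ bit 5 → (0xa8>>5)&0x1 = 0x1
kind:3 @ bit 2 → (0xa8>>2)&0x7 = 0x2  ←
lvl:2 @ bit 0 → (0xa8>>0)&0x3 = 0x0
kind signed 3b, MSB=0: value = 2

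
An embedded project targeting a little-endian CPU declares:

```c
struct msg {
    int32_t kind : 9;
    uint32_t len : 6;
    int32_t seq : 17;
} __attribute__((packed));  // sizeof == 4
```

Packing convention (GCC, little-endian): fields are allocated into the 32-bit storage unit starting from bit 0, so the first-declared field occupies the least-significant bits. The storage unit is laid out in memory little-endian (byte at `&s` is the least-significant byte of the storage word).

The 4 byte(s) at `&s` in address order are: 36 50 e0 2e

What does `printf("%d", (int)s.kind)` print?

54

[0]=0x36 [1]=0x50 [2]=0xe0 [3]=0x2e (little-endian) → word 0x2ee05036
kind [0+:9] = (word>>0) & 0x1ff = 54  ←
len [9+:6] = (word>>9) & 0x3f = 40
seq [15+:17] = (word>>15) & 0x1ffff = 24000
kind signed 9b, MSB=0: value = 54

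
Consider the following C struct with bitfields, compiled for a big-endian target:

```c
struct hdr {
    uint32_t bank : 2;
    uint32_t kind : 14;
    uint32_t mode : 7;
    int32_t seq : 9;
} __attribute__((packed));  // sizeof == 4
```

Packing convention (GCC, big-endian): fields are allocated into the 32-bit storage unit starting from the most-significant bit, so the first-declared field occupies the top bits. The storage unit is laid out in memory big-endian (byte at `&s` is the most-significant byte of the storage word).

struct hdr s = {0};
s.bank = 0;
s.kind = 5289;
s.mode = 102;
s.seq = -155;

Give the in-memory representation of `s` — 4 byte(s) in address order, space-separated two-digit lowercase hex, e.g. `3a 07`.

[30+:2] bank=0 & 0x3 = 0x0; word=0x00000000
[16+:14] kind=5289 & 0x3fff = 0x14a9; word=0x14a90000
[9+:7] mode=102 & 0x7f = 0x66; word=0x14a9cc00
[0+:9] seq=-155 & 0x1ff = 0x165; word=0x14a9cd65
word = 0x14a9cd65 → big-endian bytes:
  [0]=0x14  [1]=0xa9  [2]=0xcd  [3]=0x65

14 a9 cd 65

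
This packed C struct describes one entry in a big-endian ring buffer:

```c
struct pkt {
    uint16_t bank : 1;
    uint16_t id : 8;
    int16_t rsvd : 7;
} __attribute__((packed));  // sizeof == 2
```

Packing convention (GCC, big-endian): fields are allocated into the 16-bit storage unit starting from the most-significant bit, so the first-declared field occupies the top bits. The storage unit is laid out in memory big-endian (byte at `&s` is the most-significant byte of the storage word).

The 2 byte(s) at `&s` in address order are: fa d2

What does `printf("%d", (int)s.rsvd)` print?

[0]=0xfa [1]=0xd2 (big-endian) → word 0xfad2
bank:1 @ bit 15 → (0xfad2>>15)&0x1 = 0x1
id:8 @ bit 7 → (0xfad2>>7)&0xff = 0xf5
rsvd:7 @ bit 0 → (0xfad2>>0)&0x7f = 0x52  ←
rsvd signed 7b, MSB=1: 82 - 128 = -46

-46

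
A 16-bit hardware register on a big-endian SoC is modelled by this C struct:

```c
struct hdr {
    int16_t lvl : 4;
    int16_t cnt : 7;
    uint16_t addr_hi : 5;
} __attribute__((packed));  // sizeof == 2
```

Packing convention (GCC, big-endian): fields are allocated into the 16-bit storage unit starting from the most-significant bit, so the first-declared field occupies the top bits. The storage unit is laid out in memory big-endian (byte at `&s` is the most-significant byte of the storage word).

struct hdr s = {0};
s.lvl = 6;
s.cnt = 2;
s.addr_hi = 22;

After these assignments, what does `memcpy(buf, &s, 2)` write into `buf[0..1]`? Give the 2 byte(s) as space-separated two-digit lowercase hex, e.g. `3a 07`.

60 56

lvl (4b) val=6 bits=0x6 at bit 12: 0x6000
cnt (7b) val=2 bits=0x2 at bit 5: 0x6040
addr_hi (5b) val=22 bits=0x16 at bit 0: 0x6056
word = 0x6056 → big-endian bytes:
  [0]=0x60  [1]=0x56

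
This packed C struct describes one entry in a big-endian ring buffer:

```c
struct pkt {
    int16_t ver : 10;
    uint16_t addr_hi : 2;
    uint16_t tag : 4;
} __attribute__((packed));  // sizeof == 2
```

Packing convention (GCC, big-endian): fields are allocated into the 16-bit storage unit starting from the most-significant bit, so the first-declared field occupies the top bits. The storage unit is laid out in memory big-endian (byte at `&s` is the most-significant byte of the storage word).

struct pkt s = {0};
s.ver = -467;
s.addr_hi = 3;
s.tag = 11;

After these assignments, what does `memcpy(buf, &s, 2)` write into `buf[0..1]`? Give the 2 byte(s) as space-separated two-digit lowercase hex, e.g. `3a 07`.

[6+:10] ver=-467 & 0x3ff = 0x22d; word=0x8b40
[4+:2] addr_hi=3 & 0x3 = 0x3; word=0x8b70
[0+:4] tag=11 & 0xf = 0xb; word=0x8b7b
word = 0x8b7b → big-endian bytes:
  [0]=0x8b  [1]=0x7b

8b 7b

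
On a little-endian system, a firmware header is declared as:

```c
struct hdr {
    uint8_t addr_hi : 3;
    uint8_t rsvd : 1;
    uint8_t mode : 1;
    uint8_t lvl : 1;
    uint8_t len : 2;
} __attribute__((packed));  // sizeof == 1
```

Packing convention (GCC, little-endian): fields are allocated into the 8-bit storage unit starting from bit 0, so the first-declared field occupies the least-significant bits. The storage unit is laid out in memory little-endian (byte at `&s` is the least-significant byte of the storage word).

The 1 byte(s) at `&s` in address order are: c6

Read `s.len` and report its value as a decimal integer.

[0]=0xc6 (little-endian) → word 0xc6
addr_hi [0+:3] = (word>>0) & 0x7 = 6
rsvd [3+:1] = (word>>3) & 0x1 = 0
mode [4+:1] = (word>>4) & 0x1 = 0
lvl [5+:1] = (word>>5) & 0x1 = 0
len [6+:2] = (word>>6) & 0x3 = 3  ←

3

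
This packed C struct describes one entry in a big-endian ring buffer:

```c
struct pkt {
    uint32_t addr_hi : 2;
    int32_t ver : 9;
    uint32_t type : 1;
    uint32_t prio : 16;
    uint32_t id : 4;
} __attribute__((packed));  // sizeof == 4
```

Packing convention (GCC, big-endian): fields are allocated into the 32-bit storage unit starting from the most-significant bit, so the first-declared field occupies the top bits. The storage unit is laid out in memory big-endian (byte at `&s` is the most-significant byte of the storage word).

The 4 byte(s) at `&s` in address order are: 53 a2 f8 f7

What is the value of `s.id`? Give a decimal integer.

[0]=0x53 [1]=0xa2 [2]=0xf8 [3]=0xf7 (big-endian) → word 0x53a2f8f7
addr_hi [30+:2] = (word>>30) & 0x3 = 1
ver [21+:9] = (word>>21) & 0x1ff = 157
type [20+:1] = (word>>20) & 0x1 = 0
prio [4+:16] = (word>>4) & 0xffff = 12175
id [0+:4] = (word>>0) & 0xf = 7  ←

7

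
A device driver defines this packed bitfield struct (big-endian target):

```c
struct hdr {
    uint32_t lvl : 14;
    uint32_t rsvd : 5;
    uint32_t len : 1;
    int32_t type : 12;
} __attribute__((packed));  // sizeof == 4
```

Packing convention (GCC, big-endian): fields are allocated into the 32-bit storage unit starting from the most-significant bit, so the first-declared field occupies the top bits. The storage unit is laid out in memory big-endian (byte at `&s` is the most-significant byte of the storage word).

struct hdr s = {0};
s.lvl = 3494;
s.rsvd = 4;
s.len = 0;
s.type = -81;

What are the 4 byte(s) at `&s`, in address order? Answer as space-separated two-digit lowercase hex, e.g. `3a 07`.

lvl:14 = 3494 → 0xda6 << 18 → word 0x36980000
rsvd:5 = 4 → 0x4 << 13 → word 0x36988000
len:1 = 0 → 0x0 << 12 → word 0x36988000
type:12 = -81 → 0xfaf << 0 → word 0x36988faf
word = 0x36988faf → big-endian bytes:
  [0]=0x36  [1]=0x98  [2]=0x8f  [3]=0xaf

36 98 8f af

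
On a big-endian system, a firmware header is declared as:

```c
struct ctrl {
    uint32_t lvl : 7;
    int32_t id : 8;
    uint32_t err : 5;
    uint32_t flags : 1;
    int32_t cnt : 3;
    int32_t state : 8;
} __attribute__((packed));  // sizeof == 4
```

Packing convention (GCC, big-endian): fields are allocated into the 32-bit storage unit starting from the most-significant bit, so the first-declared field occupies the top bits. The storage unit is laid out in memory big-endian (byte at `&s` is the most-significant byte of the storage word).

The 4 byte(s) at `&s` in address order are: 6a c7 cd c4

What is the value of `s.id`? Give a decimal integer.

[0]=0x6a [1]=0xc7 [2]=0xcd [3]=0xc4 (big-endian) → word 0x6ac7cdc4
lvl:7 @ bit 25 → (0x6ac7cdc4>>25)&0x7f = 0x35
id:8 @ bit 17 → (0x6ac7cdc4>>17)&0xff = 0x63  ←
err:5 @ bit 12 → (0x6ac7cdc4>>12)&0x1f = 0x1c
flags:1 @ bit 11 → (0x6ac7cdc4>>11)&0x1 = 0x1
cnt:3 @ bit 8 → (0x6ac7cdc4>>8)&0x7 = 0x5
state:8 @ bit 0 → (0x6ac7cdc4>>0)&0xff = 0xc4
id signed 8b, MSB=0: value = 99

99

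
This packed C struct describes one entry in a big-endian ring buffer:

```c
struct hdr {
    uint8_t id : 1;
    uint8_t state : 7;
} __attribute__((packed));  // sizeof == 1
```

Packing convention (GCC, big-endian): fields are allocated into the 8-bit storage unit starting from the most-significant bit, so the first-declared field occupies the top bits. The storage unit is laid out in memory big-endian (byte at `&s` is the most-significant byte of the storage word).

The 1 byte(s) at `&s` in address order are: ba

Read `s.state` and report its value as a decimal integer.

58

[0]=0xba (big-endian) → word 0xba
id:1 @ bit 7 → (0xba>>7)&0x1 = 0x1
state:7 @ bit 0 → (0xba>>0)&0x7f = 0x3a  ←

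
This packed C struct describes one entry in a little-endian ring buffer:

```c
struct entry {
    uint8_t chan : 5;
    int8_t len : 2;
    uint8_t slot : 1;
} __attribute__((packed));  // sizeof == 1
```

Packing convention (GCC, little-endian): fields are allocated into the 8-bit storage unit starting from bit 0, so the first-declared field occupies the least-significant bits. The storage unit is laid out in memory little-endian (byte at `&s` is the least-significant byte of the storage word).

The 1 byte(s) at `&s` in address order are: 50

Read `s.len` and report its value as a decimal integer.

[0]=0x50 (little-endian) → word 0x50
chan [0+:5] = (word>>0) & 0x1f = 16
len [5+:2] = (word>>5) & 0x3 = 2  ←
slot [7+:1] = (word>>7) & 0x1 = 0
len signed 2b, MSB=1: 2 - 4 = -2

-2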